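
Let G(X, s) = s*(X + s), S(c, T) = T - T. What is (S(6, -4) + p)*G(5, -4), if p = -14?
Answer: 56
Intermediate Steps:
S(c, T) = 0
(S(6, -4) + p)*G(5, -4) = (0 - 14)*(-4*(5 - 4)) = -(-56) = -14*(-4) = 56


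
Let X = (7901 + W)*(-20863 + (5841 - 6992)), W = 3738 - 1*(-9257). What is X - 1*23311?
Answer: -460027855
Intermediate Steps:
W = 12995 (W = 3738 + 9257 = 12995)
X = -460004544 (X = (7901 + 12995)*(-20863 + (5841 - 6992)) = 20896*(-20863 - 1151) = 20896*(-22014) = -460004544)
X - 1*23311 = -460004544 - 1*23311 = -460004544 - 23311 = -460027855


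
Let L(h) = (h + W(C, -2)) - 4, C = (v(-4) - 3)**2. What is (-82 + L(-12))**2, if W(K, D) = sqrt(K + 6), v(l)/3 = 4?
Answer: (98 - sqrt(87))**2 ≈ 7862.8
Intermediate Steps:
v(l) = 12 (v(l) = 3*4 = 12)
C = 81 (C = (12 - 3)**2 = 9**2 = 81)
W(K, D) = sqrt(6 + K)
L(h) = -4 + h + sqrt(87) (L(h) = (h + sqrt(6 + 81)) - 4 = (h + sqrt(87)) - 4 = -4 + h + sqrt(87))
(-82 + L(-12))**2 = (-82 + (-4 - 12 + sqrt(87)))**2 = (-82 + (-16 + sqrt(87)))**2 = (-98 + sqrt(87))**2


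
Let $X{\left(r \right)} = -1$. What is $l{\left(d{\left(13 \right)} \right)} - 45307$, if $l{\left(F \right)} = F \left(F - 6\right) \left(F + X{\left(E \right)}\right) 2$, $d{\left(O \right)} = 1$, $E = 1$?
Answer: $-45307$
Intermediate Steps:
$l{\left(F \right)} = 2 F \left(-1 + F\right) \left(-6 + F\right)$ ($l{\left(F \right)} = F \left(F - 6\right) \left(F - 1\right) 2 = F \left(-6 + F\right) \left(-1 + F\right) 2 = F \left(-1 + F\right) \left(-6 + F\right) 2 = 2 F \left(-1 + F\right) \left(-6 + F\right)$)
$l{\left(d{\left(13 \right)} \right)} - 45307 = 2 \cdot 1 \left(6 + 1^{2} - 7\right) - 45307 = 2 \cdot 1 \left(6 + 1 - 7\right) - 45307 = 2 \cdot 1 \cdot 0 - 45307 = 0 - 45307 = -45307$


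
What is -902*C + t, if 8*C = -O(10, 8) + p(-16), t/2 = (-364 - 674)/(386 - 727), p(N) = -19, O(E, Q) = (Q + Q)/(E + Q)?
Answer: 27603325/12276 ≈ 2248.6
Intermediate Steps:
O(E, Q) = 2*Q/(E + Q) (O(E, Q) = (2*Q)/(E + Q) = 2*Q/(E + Q))
t = 2076/341 (t = 2*((-364 - 674)/(386 - 727)) = 2*(-1038/(-341)) = 2*(-1038*(-1/341)) = 2*(1038/341) = 2076/341 ≈ 6.0880)
C = -179/72 (C = (-2*8/(10 + 8) - 19)/8 = (-2*8/18 - 19)/8 = (-1*8/9 - 19)/8 = (-8/9 - 19)/8 = (⅛)*(-179/9) = -179/72 ≈ -2.4861)
-902*C + t = -902*(-179/72) + 2076/341 = 80729/36 + 2076/341 = 27603325/12276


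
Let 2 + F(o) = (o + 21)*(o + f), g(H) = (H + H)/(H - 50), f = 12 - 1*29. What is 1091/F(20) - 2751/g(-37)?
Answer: -28879043/8954 ≈ -3225.3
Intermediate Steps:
f = -17 (f = 12 - 29 = -17)
g(H) = 2*H/(-50 + H) (g(H) = (2*H)/(-50 + H) = 2*H/(-50 + H))
F(o) = -2 + (-17 + o)*(21 + o) (F(o) = -2 + (o + 21)*(o - 17) = -2 + (21 + o)*(-17 + o) = -2 + (-17 + o)*(21 + o))
1091/F(20) - 2751/g(-37) = 1091/(-359 + 20² + 4*20) - 2751/(2*(-37)/(-50 - 37)) = 1091/(-359 + 400 + 80) - 2751/(2*(-37)/(-87)) = 1091/121 - 2751/(2*(-37)*(-1/87)) = 1091*(1/121) - 2751/74/87 = 1091/121 - 2751*87/74 = 1091/121 - 239337/74 = -28879043/8954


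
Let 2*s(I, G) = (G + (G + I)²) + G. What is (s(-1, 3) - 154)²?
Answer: 22201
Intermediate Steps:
s(I, G) = G + (G + I)²/2 (s(I, G) = ((G + (G + I)²) + G)/2 = ((G + I)² + 2*G)/2 = G + (G + I)²/2)
(s(-1, 3) - 154)² = ((3 + (3 - 1)²/2) - 154)² = ((3 + (½)*2²) - 154)² = ((3 + (½)*4) - 154)² = ((3 + 2) - 154)² = (5 - 154)² = (-149)² = 22201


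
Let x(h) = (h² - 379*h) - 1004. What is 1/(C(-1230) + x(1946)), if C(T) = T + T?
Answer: 1/3045918 ≈ 3.2831e-7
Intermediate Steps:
x(h) = -1004 + h² - 379*h
C(T) = 2*T
1/(C(-1230) + x(1946)) = 1/(2*(-1230) + (-1004 + 1946² - 379*1946)) = 1/(-2460 + (-1004 + 3786916 - 737534)) = 1/(-2460 + 3048378) = 1/3045918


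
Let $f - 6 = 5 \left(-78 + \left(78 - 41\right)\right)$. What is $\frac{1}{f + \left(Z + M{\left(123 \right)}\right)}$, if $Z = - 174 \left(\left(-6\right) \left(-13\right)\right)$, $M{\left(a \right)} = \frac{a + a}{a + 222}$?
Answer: $- \frac{115}{1583583} \approx -7.262 \cdot 10^{-5}$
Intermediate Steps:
$M{\left(a \right)} = \frac{2 a}{222 + a}$
$Z = -13572$ ($Z = \left(-174\right) 78 = -13572$)
$f = -199$ ($f = 6 + 5 \left(-78 + \left(78 - 41\right)\right) = 6 + 5 \left(-78 + 37\right) = 6 + 5 \left(-41\right) = 6 - 205 = -199$)
$\frac{1}{f + \left(Z + M{\left(123 \right)}\right)} = \frac{1}{-199 - \left(13572 - \frac{246}{222 + 123}\right)} = \frac{1}{-199 - \left(13572 - \frac{246}{345}\right)} = \frac{1}{-199 - \left(13572 - \frac{82}{115}\right)} = \frac{1}{-199 + \left(-13572 + \frac{82}{115}\right)} = \frac{1}{-199 - \frac{1560698}{115}} = \frac{1}{- \frac{1583583}{115}} = - \frac{115}{1583583}$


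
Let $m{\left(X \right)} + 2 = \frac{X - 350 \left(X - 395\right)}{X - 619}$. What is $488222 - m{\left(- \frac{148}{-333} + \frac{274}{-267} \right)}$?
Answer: $\frac{242409148724}{496285} \approx 4.8845 \cdot 10^{5}$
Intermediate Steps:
$m{\left(X \right)} = -2 + \frac{138250 - 349 X}{-619 + X}$ ($m{\left(X \right)} = -2 + \frac{X - 350 \left(X - 395\right)}{X - 619} = -2 + \frac{X - 350 \left(-395 + X\right)}{-619 + X} = -2 + \frac{X - \left(-138250 + 350 X\right)}{-619 + X} = -2 + \frac{138250 - 349 X}{-619 + X}$)
$488222 - m{\left(- \frac{148}{-333} + \frac{274}{-267} \right)} = 488222 - \frac{3 \left(46496 - 117 \left(- \frac{148}{-333} + \frac{274}{-267}\right)\right)}{-619 + \left(- \frac{148}{-333} + \frac{274}{-267}\right)} = 488222 - \frac{3 \left(46496 - 117 \left(\left(-148\right) \left(- \frac{1}{333}\right) + 274 \left(- \frac{1}{267}\right)\right)\right)}{-619 + \left(\left(-148\right) \left(- \frac{1}{333}\right) + 274 \left(- \frac{1}{267}\right)\right)} = 488222 - \frac{3 \left(46496 - 117 \left(\frac{4}{9} - \frac{274}{267}\right)\right)}{-619 + \left(\frac{4}{9} - \frac{274}{267}\right)} = 488222 - \frac{3 \left(46496 - - \frac{6058}{89}\right)}{-619 - \frac{466}{801}} = 488222 - \frac{3 \left(46496 + \frac{6058}{89}\right)}{- \frac{496285}{801}} = 488222 - 3 \left(- \frac{801}{496285}\right) \frac{4144202}{89} = 488222 - - \frac{111893454}{496285} = 488222 + \frac{111893454}{496285} = \frac{242409148724}{496285}$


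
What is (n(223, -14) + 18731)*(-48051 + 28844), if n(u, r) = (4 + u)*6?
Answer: -385926251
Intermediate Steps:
n(u, r) = 24 + 6*u
(n(223, -14) + 18731)*(-48051 + 28844) = ((24 + 6*223) + 18731)*(-48051 + 28844) = ((24 + 1338) + 18731)*(-19207) = (1362 + 18731)*(-19207) = 20093*(-19207) = -385926251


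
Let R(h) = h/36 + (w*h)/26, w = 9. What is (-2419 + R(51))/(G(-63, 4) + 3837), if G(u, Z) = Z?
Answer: -374389/599196 ≈ -0.62482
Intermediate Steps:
R(h) = 175*h/468 (R(h) = h/36 + (9*h)/26 = h*(1/36) + (9*h)*(1/26) = h/36 + 9*h/26 = 175*h/468)
(-2419 + R(51))/(G(-63, 4) + 3837) = (-2419 + (175/468)*51)/(4 + 3837) = (-2419 + 2975/156)/3841 = -374389/156*1/3841 = -374389/599196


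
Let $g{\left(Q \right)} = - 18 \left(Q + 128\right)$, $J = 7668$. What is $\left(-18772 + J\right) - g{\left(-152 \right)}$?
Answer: $-11536$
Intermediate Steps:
$g{\left(Q \right)} = -2304 - 18 Q$ ($g{\left(Q \right)} = - 18 \left(128 + Q\right) = -2304 - 18 Q$)
$\left(-18772 + J\right) - g{\left(-152 \right)} = \left(-18772 + 7668\right) - \left(-2304 - -2736\right) = -11104 - \left(-2304 + 2736\right) = -11104 - 432 = -11536$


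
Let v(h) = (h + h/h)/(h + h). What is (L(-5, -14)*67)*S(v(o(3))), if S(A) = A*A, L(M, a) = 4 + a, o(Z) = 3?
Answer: -2680/9 ≈ -297.78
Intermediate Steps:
v(h) = (1 + h)/(2*h) (v(h) = (h + 1)/((2*h)) = (1 + h)*(1/(2*h)) = (1 + h)/(2*h))
S(A) = A²
(L(-5, -14)*67)*S(v(o(3))) = ((4 - 14)*67)*((½)*(1 + 3)/3)² = (-10*67)*((½)*(⅓)*4)² = -670*(⅔)² = -670*4/9 = -2680/9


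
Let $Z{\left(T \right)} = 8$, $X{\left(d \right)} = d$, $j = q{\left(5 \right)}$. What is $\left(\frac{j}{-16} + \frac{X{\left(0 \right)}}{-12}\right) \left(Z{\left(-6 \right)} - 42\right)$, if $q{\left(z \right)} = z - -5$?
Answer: $\frac{85}{4} \approx 21.25$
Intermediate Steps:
$q{\left(z \right)} = 5 + z$ ($q{\left(z \right)} = z + 5 = 5 + z$)
$j = 10$ ($j = 5 + 5 = 10$)
$\left(\frac{j}{-16} + \frac{X{\left(0 \right)}}{-12}\right) \left(Z{\left(-6 \right)} - 42\right) = \left(\frac{10}{-16} + \frac{0}{-12}\right) \left(8 - 42\right) = \left(10 \left(- \frac{1}{16}\right) + 0 \left(- \frac{1}{12}\right)\right) \left(-34\right) = \left(- \frac{5}{8} + 0\right) \left(-34\right) = \left(- \frac{5}{8}\right) \left(-34\right) = \frac{85}{4}$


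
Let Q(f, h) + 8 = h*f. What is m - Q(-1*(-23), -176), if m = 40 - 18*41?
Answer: 3358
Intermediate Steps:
Q(f, h) = -8 + f*h (Q(f, h) = -8 + h*f = -8 + f*h)
m = -698 (m = 40 - 738 = -698)
m - Q(-1*(-23), -176) = -698 - (-8 - 1*(-23)*(-176)) = -698 - (-8 + 23*(-176)) = -698 - (-8 - 4048) = -698 - 1*(-4056) = -698 + 4056 = 3358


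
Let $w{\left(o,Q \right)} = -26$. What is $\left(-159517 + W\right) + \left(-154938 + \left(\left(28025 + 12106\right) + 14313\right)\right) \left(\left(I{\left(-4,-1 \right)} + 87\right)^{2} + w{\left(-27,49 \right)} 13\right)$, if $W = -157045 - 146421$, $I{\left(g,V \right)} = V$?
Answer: $-709749635$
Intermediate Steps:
$W = -303466$
$\left(-159517 + W\right) + \left(-154938 + \left(\left(28025 + 12106\right) + 14313\right)\right) \left(\left(I{\left(-4,-1 \right)} + 87\right)^{2} + w{\left(-27,49 \right)} 13\right) = \left(-159517 - 303466\right) + \left(-154938 + \left(\left(28025 + 12106\right) + 14313\right)\right) \left(\left(-1 + 87\right)^{2} - 338\right) = -462983 + \left(-154938 + \left(40131 + 14313\right)\right) \left(86^{2} - 338\right) = -462983 + \left(-154938 + 54444\right) \left(7396 - 338\right) = -462983 - 709286652 = -709749635$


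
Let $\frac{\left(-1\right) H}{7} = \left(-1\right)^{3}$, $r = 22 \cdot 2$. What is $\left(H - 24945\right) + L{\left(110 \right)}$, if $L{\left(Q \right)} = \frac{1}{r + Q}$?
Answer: $- \frac{3840451}{154} \approx -24938.0$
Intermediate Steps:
$r = 44$
$H = 7$ ($H = - 7 \left(-1\right)^{3} = \left(-7\right) \left(-1\right) = 7$)
$L{\left(Q \right)} = \frac{1}{44 + Q}$
$\left(H - 24945\right) + L{\left(110 \right)} = \left(7 - 24945\right) + \frac{1}{44 + 110} = -24938 + \frac{1}{154} = - \frac{3840451}{154}$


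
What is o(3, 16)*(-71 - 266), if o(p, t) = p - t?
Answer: 4381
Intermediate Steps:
o(3, 16)*(-71 - 266) = (3 - 1*16)*(-71 - 266) = (3 - 16)*(-337) = -13*(-337) = 4381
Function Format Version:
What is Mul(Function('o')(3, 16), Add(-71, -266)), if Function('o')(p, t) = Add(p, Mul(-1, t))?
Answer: 4381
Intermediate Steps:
Mul(Function('o')(3, 16), Add(-71, -266)) = Mul(Add(3, Mul(-1, 16)), Add(-71, -266)) = Mul(Add(3, -16), -337) = Mul(-13, -337) = 4381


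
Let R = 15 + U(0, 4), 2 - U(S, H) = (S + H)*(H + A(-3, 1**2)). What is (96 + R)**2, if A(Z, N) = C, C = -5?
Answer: 13689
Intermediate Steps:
A(Z, N) = -5
U(S, H) = 2 - (-5 + H)*(H + S) (U(S, H) = 2 - (S + H)*(H - 5) = 2 - (H + S)*(-5 + H) = 2 - (-5 + H)*(H + S))
R = 21 (R = 15 + (2 - 1*4**2 + 5*4 + 5*0 - 1*4*0) = 15 + (2 - 1*16 + 20 + 0 + 0) = 15 + (2 - 16 + 20 + 0 + 0) = 15 + 6 = 21)
(96 + R)**2 = (96 + 21)**2 = 117**2 = 13689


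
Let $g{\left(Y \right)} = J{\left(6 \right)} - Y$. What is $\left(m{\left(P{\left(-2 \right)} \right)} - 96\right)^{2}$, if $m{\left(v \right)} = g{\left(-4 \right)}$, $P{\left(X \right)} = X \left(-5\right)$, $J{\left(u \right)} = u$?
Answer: $7396$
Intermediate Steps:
$P{\left(X \right)} = - 5 X$
$g{\left(Y \right)} = 6 - Y$
$m{\left(v \right)} = 10$ ($m{\left(v \right)} = 6 - -4 = 6 + 4 = 10$)
$\left(m{\left(P{\left(-2 \right)} \right)} - 96\right)^{2} = \left(10 - 96\right)^{2} = \left(-86\right)^{2} = 7396$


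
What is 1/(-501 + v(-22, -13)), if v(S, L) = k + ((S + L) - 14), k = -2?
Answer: -1/552 ≈ -0.0018116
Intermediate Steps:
v(S, L) = -16 + L + S (v(S, L) = -2 + ((S + L) - 14) = -2 + ((L + S) - 14) = -2 + (-14 + L + S) = -16 + L + S)
1/(-501 + v(-22, -13)) = 1/(-501 + (-16 - 13 - 22)) = 1/(-501 - 51) = 1/(-552) = -1/552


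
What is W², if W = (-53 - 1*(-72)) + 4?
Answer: 529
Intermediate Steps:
W = 23 (W = (-53 + 72) + 4 = 19 + 4 = 23)
W² = 23² = 529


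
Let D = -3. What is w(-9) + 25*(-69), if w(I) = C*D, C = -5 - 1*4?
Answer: -1698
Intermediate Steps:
C = -9 (C = -5 - 4 = -9)
w(I) = 27 (w(I) = -9*(-3) = 27)
w(-9) + 25*(-69) = 27 + 25*(-69) = 27 - 1725 = -1698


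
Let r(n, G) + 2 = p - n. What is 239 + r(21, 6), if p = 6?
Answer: 222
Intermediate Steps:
r(n, G) = 4 - n (r(n, G) = -2 + (6 - n) = 4 - n)
239 + r(21, 6) = 239 + (4 - 1*21) = 239 + (4 - 21) = 239 - 17 = 222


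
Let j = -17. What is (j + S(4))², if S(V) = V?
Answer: 169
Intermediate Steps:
(j + S(4))² = (-17 + 4)² = (-13)² = 169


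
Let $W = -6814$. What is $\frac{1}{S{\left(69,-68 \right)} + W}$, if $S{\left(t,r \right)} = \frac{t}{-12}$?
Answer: $- \frac{4}{27279} \approx -0.00014663$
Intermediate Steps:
$S{\left(t,r \right)} = - \frac{t}{12}$ ($S{\left(t,r \right)} = t \left(- \frac{1}{12}\right) = - \frac{t}{12}$)
$\frac{1}{S{\left(69,-68 \right)} + W} = \frac{1}{\left(- \frac{1}{12}\right) 69 - 6814} = \frac{1}{- \frac{23}{4} - 6814} = \frac{1}{- \frac{27279}{4}} = - \frac{4}{27279}$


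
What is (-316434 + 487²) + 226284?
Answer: 147019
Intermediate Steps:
(-316434 + 487²) + 226284 = (-316434 + 237169) + 226284 = -79265 + 226284 = 147019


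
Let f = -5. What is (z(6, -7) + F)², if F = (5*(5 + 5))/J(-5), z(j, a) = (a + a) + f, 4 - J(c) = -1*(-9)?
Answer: 841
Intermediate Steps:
J(c) = -5 (J(c) = 4 - (-1)*(-9) = 4 - 1*9 = 4 - 9 = -5)
z(j, a) = -5 + 2*a (z(j, a) = (a + a) - 5 = 2*a - 5 = -5 + 2*a)
F = -10 (F = (5*(5 + 5))/(-5) = (5*10)*(-⅕) = 50*(-⅕) = -10)
(z(6, -7) + F)² = ((-5 + 2*(-7)) - 10)² = ((-5 - 14) - 10)² = (-19 - 10)² = (-29)² = 841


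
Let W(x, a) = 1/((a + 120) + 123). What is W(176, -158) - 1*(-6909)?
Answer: 587266/85 ≈ 6909.0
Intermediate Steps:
W(x, a) = 1/(243 + a) (W(x, a) = 1/((120 + a) + 123) = 1/(243 + a))
W(176, -158) - 1*(-6909) = 1/(243 - 158) - 1*(-6909) = 1/85 + 6909 = 587266/85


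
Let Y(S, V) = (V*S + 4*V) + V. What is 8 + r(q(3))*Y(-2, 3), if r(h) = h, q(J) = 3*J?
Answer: 89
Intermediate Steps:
Y(S, V) = 5*V + S*V (Y(S, V) = (S*V + 4*V) + V = (4*V + S*V) + V = 5*V + S*V)
8 + r(q(3))*Y(-2, 3) = 8 + (3*3)*(3*(5 - 2)) = 8 + 9*(3*3) = 8 + 9*9 = 8 + 81 = 89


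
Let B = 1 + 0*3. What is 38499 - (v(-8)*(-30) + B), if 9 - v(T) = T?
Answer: 39008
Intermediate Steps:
B = 1 (B = 1 + 0 = 1)
v(T) = 9 - T
38499 - (v(-8)*(-30) + B) = 38499 - ((9 - 1*(-8))*(-30) + 1) = 38499 - ((9 + 8)*(-30) + 1) = 38499 - (17*(-30) + 1) = 38499 - (-510 + 1) = 38499 - 1*(-509) = 38499 + 509 = 39008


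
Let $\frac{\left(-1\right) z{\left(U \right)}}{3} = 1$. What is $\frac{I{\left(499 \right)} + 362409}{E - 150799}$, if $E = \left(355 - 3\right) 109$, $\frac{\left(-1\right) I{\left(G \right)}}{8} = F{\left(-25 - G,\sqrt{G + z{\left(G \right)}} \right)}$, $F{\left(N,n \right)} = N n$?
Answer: $- \frac{120803}{37477} - \frac{16768 \sqrt{31}}{112431} \approx -4.0538$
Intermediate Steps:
$z{\left(U \right)} = -3$ ($z{\left(U \right)} = \left(-3\right) 1 = -3$)
$I{\left(G \right)} = - 8 \sqrt{-3 + G} \left(-25 - G\right)$ ($I{\left(G \right)} = - 8 \left(-25 - G\right) \sqrt{G - 3} = - 8 \left(-25 - G\right) \sqrt{-3 + G} = - 8 \sqrt{-3 + G} \left(-25 - G\right)$)
$E = 38368$ ($E = 352 \cdot 109 = 38368$)
$\frac{I{\left(499 \right)} + 362409}{E - 150799} = \frac{8 \sqrt{-3 + 499} \left(25 + 499\right) + 362409}{38368 - 150799} = \frac{8 \sqrt{496} \cdot 524 + 362409}{-112431} = \left(8 \cdot 4 \sqrt{31} \cdot 524 + 362409\right) \left(- \frac{1}{112431}\right) = \left(16768 \sqrt{31} + 362409\right) \left(- \frac{1}{112431}\right) = \left(362409 + 16768 \sqrt{31}\right) \left(- \frac{1}{112431}\right) = - \frac{120803}{37477} - \frac{16768 \sqrt{31}}{112431}$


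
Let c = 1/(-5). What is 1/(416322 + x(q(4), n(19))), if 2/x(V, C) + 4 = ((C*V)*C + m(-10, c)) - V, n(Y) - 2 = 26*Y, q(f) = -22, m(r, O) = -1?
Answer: 5412335/2253274131868 ≈ 2.4020e-6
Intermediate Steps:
c = -⅕ ≈ -0.20000
n(Y) = 2 + 26*Y
x(V, C) = 2/(-5 - V + V*C²) (x(V, C) = 2/(-4 + (((C*V)*C - 1) - V)) = 2/(-4 + ((V*C² - 1) - V)) = 2/(-4 + ((-1 + V*C²) - V)) = 2/(-4 + (-1 - V + V*C²)) = 2/(-5 - V + V*C²))
1/(416322 + x(q(4), n(19))) = 1/(416322 + 2/(-5 - 1*(-22) - 22*(2 + 26*19)²)) = 1/(416322 + 2/(-5 + 22 - 22*(2 + 494)²)) = 1/(416322 + 2/(-5 + 22 - 22*496²)) = 1/(416322 + 2/(-5 + 22 - 22*246016)) = 1/(416322 + 2/(-5 + 22 - 5412352)) = 1/(416322 + 2/(-5412335)) = 1/(416322 + 2*(-1/5412335)) = 1/(416322 - 2/5412335) = 1/(2253274131868/5412335) = 5412335/2253274131868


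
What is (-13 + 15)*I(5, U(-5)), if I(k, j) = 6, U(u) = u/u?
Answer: 12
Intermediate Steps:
U(u) = 1
(-13 + 15)*I(5, U(-5)) = (-13 + 15)*6 = 2*6 = 12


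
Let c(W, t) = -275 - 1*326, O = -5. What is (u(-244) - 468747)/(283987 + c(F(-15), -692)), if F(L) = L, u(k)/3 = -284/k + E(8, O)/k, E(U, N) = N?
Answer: -38124467/23048728 ≈ -1.6541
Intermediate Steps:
u(k) = -867/k (u(k) = 3*(-284/k - 5/k) = 3*(-289/k) = -867/k)
c(W, t) = -601 (c(W, t) = -275 - 326 = -601)
(u(-244) - 468747)/(283987 + c(F(-15), -692)) = (-867/(-244) - 468747)/(283987 - 601) = (-867*(-1/244) - 468747)/283386 = (867/244 - 468747)*(1/283386) = -114373401/244*1/283386 = -38124467/23048728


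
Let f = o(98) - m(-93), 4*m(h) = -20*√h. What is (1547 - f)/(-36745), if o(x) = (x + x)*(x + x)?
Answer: 36869/36745 + I*√93/7349 ≈ 1.0034 + 0.0013122*I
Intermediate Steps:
m(h) = -5*√h (m(h) = (-20*√h)/4 = -5*√h)
o(x) = 4*x² (o(x) = (2*x)*(2*x) = 4*x²)
f = 38416 + 5*I*√93 (f = 4*98² - (-5)*√(-93) = 4*9604 - (-5)*I*√93 = 38416 - (-5)*I*√93 = 38416 + 5*I*√93 ≈ 38416.0 + 48.218*I)
(1547 - f)/(-36745) = (1547 - (38416 + 5*I*√93))/(-36745) = (1547 + (-38416 - 5*I*√93))*(-1/36745) = (-36869 - 5*I*√93)*(-1/36745) = 36869/36745 + I*√93/7349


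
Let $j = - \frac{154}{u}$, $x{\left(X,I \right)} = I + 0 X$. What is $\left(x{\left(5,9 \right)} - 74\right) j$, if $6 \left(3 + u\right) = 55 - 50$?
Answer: $-4620$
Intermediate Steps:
$u = - \frac{13}{6}$ ($u = -3 + \frac{55 - 50}{6} = -3 + \frac{1}{6} \cdot 5 = -3 + \frac{5}{6} = - \frac{13}{6} \approx -2.1667$)
$x{\left(X,I \right)} = I$ ($x{\left(X,I \right)} = I + 0 = I$)
$j = \frac{924}{13}$ ($j = - \frac{154}{- \frac{13}{6}} = \left(-154\right) \left(- \frac{6}{13}\right) = \frac{924}{13} \approx 71.077$)
$\left(x{\left(5,9 \right)} - 74\right) j = \left(9 - 74\right) \frac{924}{13} = \left(-65\right) \frac{924}{13} = -4620$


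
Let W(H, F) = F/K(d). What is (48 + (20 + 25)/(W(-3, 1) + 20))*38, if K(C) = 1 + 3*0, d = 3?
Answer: 13338/7 ≈ 1905.4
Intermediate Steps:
K(C) = 1 (K(C) = 1 + 0 = 1)
W(H, F) = F (W(H, F) = F/1 = F*1 = F)
(48 + (20 + 25)/(W(-3, 1) + 20))*38 = (48 + (20 + 25)/(1 + 20))*38 = (48 + 45/21)*38 = (48 + 45*(1/21))*38 = (48 + 15/7)*38 = (351/7)*38 = 13338/7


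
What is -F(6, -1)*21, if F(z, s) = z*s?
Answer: 126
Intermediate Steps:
F(z, s) = s*z
-F(6, -1)*21 = -(-1)*6*21 = -1*(-6)*21 = 6*21 = 126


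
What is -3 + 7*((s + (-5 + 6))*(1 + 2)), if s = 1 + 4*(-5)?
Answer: -381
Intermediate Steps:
s = -19 (s = 1 - 20 = -19)
-3 + 7*((s + (-5 + 6))*(1 + 2)) = -3 + 7*((-19 + (-5 + 6))*(1 + 2)) = -3 + 7*((-19 + 1)*3) = -3 + 7*(-18*3) = -3 + 7*(-54) = -3 - 378 = -381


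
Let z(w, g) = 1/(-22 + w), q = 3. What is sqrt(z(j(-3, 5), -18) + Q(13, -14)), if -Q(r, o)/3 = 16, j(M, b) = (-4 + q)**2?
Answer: I*sqrt(21189)/21 ≈ 6.9316*I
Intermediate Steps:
j(M, b) = 1 (j(M, b) = (-4 + 3)**2 = (-1)**2 = 1)
Q(r, o) = -48 (Q(r, o) = -3*16 = -48)
sqrt(z(j(-3, 5), -18) + Q(13, -14)) = sqrt(1/(-22 + 1) - 48) = sqrt(1/(-21) - 48) = sqrt(-1/21 - 48) = sqrt(-1009/21) = I*sqrt(21189)/21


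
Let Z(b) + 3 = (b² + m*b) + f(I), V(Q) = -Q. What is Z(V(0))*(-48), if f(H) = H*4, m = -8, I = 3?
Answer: -432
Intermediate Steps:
f(H) = 4*H
Z(b) = 9 + b² - 8*b (Z(b) = -3 + ((b² - 8*b) + 4*3) = -3 + ((b² - 8*b) + 12) = -3 + (12 + b² - 8*b) = 9 + b² - 8*b)
Z(V(0))*(-48) = (9 + (-1*0)² - (-8)*0)*(-48) = (9 + 0² - 8*0)*(-48) = (9 + 0 + 0)*(-48) = 9*(-48) = -432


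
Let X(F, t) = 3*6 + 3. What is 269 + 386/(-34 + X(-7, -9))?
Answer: 3111/13 ≈ 239.31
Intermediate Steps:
X(F, t) = 21 (X(F, t) = 18 + 3 = 21)
269 + 386/(-34 + X(-7, -9)) = 269 + 386/(-34 + 21) = 269 + 386/(-13) = 269 + 386*(-1/13) = 269 - 386/13 = 3111/13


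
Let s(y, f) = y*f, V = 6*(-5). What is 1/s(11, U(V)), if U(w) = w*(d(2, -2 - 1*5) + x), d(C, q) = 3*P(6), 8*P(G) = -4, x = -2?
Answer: 1/1155 ≈ 0.00086580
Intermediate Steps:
P(G) = -½ (P(G) = (⅛)*(-4) = -½)
V = -30
d(C, q) = -3/2 (d(C, q) = 3*(-½) = -3/2)
U(w) = -7*w/2 (U(w) = w*(-3/2 - 2) = w*(-7/2) = -7*w/2)
s(y, f) = f*y
1/s(11, U(V)) = 1/(-7/2*(-30)*11) = 1/(105*11) = 1/1155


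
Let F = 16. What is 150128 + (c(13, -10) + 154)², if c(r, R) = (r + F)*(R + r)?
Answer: 208209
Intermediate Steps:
c(r, R) = (16 + r)*(R + r) (c(r, R) = (r + 16)*(R + r) = (16 + r)*(R + r))
150128 + (c(13, -10) + 154)² = 150128 + ((13² + 16*(-10) + 16*13 - 10*13) + 154)² = 150128 + ((169 - 160 + 208 - 130) + 154)² = 150128 + (87 + 154)² = 150128 + 241² = 150128 + 58081 = 208209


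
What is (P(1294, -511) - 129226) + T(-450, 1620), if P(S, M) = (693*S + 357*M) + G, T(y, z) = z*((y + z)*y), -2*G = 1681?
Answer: -1704691503/2 ≈ -8.5235e+8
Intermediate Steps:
G = -1681/2 (G = -½*1681 = -1681/2 ≈ -840.50)
T(y, z) = y*z*(y + z) (T(y, z) = z*(y*(y + z)) = y*z*(y + z))
P(S, M) = -1681/2 + 357*M + 693*S (P(S, M) = (693*S + 357*M) - 1681/2 = (357*M + 693*S) - 1681/2 = -1681/2 + 357*M + 693*S)
(P(1294, -511) - 129226) + T(-450, 1620) = ((-1681/2 + 357*(-511) + 693*1294) - 129226) - 450*1620*(-450 + 1620) = ((-1681/2 - 182427 + 896742) - 129226) - 450*1620*1170 = (1426949/2 - 129226) - 852930000 = 1168497/2 - 852930000 = -1704691503/2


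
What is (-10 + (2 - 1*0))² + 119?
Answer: 183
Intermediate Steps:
(-10 + (2 - 1*0))² + 119 = (-10 + (2 + 0))² + 119 = (-10 + 2)² + 119 = (-8)² + 119 = 64 + 119 = 183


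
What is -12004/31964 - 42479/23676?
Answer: -410501365/189194916 ≈ -2.1697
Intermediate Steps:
-12004/31964 - 42479/23676 = -12004*1/31964 - 42479*1/23676 = -3001/7991 - 42479/23676 = -410501365/189194916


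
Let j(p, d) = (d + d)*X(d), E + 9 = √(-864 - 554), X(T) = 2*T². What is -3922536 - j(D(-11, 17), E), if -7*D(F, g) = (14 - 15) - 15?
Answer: -4072764 + 4700*I*√1418 ≈ -4.0728e+6 + 1.7698e+5*I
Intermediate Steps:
D(F, g) = 16/7 (D(F, g) = -((14 - 15) - 15)/7 = -(-1 - 15)/7 = -⅐*(-16) = 16/7)
E = -9 + I*√1418 (E = -9 + √(-864 - 554) = -9 + √(-1418) = -9 + I*√1418 ≈ -9.0 + 37.656*I)
j(p, d) = 4*d³ (j(p, d) = (d + d)*(2*d²) = (2*d)*(2*d²) = 4*d³)
-3922536 - j(D(-11, 17), E) = -3922536 - 4*(-9 + I*√1418)³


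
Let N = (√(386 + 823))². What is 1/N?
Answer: 1/1209 ≈ 0.00082713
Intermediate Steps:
N = 1209 (N = (√1209)² = 1209)
1/N = 1/1209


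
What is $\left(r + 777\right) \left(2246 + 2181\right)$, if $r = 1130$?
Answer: $8442289$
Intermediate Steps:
$\left(r + 777\right) \left(2246 + 2181\right) = \left(1130 + 777\right) \left(2246 + 2181\right) = 1907 \cdot 4427 = 8442289$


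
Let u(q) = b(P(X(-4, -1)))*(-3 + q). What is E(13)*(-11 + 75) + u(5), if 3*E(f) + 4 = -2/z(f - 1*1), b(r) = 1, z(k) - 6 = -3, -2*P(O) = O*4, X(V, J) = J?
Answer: -878/9 ≈ -97.556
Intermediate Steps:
P(O) = -2*O (P(O) = -O*4/2 = -2*O)
z(k) = 3 (z(k) = 6 - 3 = 3)
u(q) = -3 + q (u(q) = 1*(-3 + q) = -3 + q)
E(f) = -14/9 (E(f) = -4/3 + (-2/3)/3 = -4/3 + (-2*⅓)/3 = -4/3 + (⅓)*(-⅔) = -4/3 - 2/9 = -14/9)
E(13)*(-11 + 75) + u(5) = -14*(-11 + 75)/9 + (-3 + 5) = -14/9*64 + 2 = -896/9 + 2 = -878/9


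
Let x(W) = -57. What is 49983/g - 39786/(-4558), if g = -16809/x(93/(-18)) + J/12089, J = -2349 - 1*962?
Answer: 357280322253/2002908266 ≈ 178.38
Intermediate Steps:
J = -3311 (J = -2349 - 962 = -3311)
g = 878854/2983 (g = -16809/(-57) - 3311/12089 = -16809*(-1/57) - 3311*1/12089 = 5603/19 - 43/157 = 878854/2983 ≈ 294.62)
49983/g - 39786/(-4558) = 49983/(878854/2983) - 39786/(-4558) = 49983*(2983/878854) - 39786*(-1/4558) = 149099289/878854 + 19893/2279 = 357280322253/2002908266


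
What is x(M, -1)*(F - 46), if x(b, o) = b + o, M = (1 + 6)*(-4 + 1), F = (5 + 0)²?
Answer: 462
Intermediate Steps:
F = 25 (F = 5² = 25)
M = -21 (M = 7*(-3) = -21)
x(M, -1)*(F - 46) = (-21 - 1)*(25 - 46) = -22*(-21) = 462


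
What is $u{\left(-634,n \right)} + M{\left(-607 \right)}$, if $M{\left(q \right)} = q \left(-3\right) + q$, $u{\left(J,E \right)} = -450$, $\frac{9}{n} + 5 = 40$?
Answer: $764$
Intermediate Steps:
$n = \frac{9}{35}$ ($n = \frac{9}{-5 + 40} = \frac{9}{35} \approx 0.25714$)
$M{\left(q \right)} = - 2 q$ ($M{\left(q \right)} = - 3 q + q = - 2 q$)
$u{\left(-634,n \right)} + M{\left(-607 \right)} = -450 - -1214 = -450 + 1214 = 764$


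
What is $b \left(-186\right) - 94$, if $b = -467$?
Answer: $86768$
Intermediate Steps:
$b \left(-186\right) - 94 = \left(-467\right) \left(-186\right) - 94 = 86862 - 94 = 86768$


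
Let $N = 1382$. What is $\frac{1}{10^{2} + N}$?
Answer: $\frac{1}{1482} \approx 0.00067476$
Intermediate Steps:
$\frac{1}{10^{2} + N} = \frac{1}{10^{2} + 1382} = \frac{1}{100 + 1382} = \frac{1}{1482}$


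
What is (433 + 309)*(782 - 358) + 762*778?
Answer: 907444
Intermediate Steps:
(433 + 309)*(782 - 358) + 762*778 = 742*424 + 592836 = 314608 + 592836 = 907444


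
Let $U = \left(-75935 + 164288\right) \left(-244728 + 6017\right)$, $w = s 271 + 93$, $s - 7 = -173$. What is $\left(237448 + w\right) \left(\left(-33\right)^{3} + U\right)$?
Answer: $-4061152264890600$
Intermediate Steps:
$s = -166$ ($s = 7 - 173 = -166$)
$w = -44893$ ($w = \left(-166\right) 271 + 93 = -44986 + 93 = -44893$)
$U = -21090832983$ ($U = 88353 \left(-238711\right) = -21090832983$)
$\left(237448 + w\right) \left(\left(-33\right)^{3} + U\right) = \left(237448 - 44893\right) \left(\left(-33\right)^{3} - 21090832983\right) = 192555 \left(-35937 - 21090832983\right) = 192555 \left(-21090868920\right) = -4061152264890600$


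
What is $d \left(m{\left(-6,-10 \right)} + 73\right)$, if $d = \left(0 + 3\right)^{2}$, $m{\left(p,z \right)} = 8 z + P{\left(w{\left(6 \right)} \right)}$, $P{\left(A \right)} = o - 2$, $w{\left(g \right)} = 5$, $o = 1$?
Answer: $-72$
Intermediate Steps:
$P{\left(A \right)} = -1$ ($P{\left(A \right)} = 1 - 2 = -1$)
$m{\left(p,z \right)} = -1 + 8 z$ ($m{\left(p,z \right)} = 8 z - 1 = -1 + 8 z$)
$d = 9$ ($d = 3^{2} = 9$)
$d \left(m{\left(-6,-10 \right)} + 73\right) = 9 \left(\left(-1 + 8 \left(-10\right)\right) + 73\right) = 9 \left(\left(-1 - 80\right) + 73\right) = 9 \left(-81 + 73\right) = 9 \left(-8\right) = -72$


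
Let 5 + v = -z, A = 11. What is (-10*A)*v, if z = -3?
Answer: 220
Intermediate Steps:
v = -2 (v = -5 - 1*(-3) = -5 + 3 = -2)
(-10*A)*v = -10*11*(-2) = -110*(-2) = 220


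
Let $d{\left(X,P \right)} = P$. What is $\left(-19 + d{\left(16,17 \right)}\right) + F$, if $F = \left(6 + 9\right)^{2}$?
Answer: $223$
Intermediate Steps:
$F = 225$ ($F = 15^{2} = 225$)
$\left(-19 + d{\left(16,17 \right)}\right) + F = \left(-19 + 17\right) + 225 = -2 + 225 = 223$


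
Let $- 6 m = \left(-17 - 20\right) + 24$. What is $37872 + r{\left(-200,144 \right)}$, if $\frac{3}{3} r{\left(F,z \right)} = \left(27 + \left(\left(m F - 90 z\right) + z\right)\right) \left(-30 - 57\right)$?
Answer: $1188215$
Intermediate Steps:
$m = \frac{13}{6}$ ($m = - \frac{\left(-17 - 20\right) + 24}{6} = - \frac{-37 + 24}{6} = \left(- \frac{1}{6}\right) \left(-13\right) = \frac{13}{6} \approx 2.1667$)
$r{\left(F,z \right)} = -2349 + 7743 z - \frac{377 F}{2}$ ($r{\left(F,z \right)} = \left(27 + \left(\left(\frac{13 F}{6} - 90 z\right) + z\right)\right) \left(-30 - 57\right) = \left(27 + \left(\left(- 90 z + \frac{13 F}{6}\right) + z\right)\right) \left(-87\right) = \left(27 + \left(- 89 z + \frac{13 F}{6}\right)\right) \left(-87\right) = \left(27 - 89 z + \frac{13 F}{6}\right) \left(-87\right) = -2349 + 7743 z - \frac{377 F}{2}$)
$37872 + r{\left(-200,144 \right)} = 37872 - -1150343 = 37872 + \left(-2349 + 1114992 + 37700\right) = 37872 + 1150343 = 1188215$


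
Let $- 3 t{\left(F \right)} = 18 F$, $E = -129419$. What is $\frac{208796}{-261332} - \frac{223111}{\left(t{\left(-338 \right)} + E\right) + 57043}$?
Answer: $\frac{10904415711}{4596045884} \approx 2.3726$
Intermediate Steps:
$t{\left(F \right)} = - 6 F$ ($t{\left(F \right)} = - \frac{18 F}{3} = - 6 F$)
$\frac{208796}{-261332} - \frac{223111}{\left(t{\left(-338 \right)} + E\right) + 57043} = \frac{208796}{-261332} - \frac{223111}{\left(\left(-6\right) \left(-338\right) - 129419\right) + 57043} = 208796 \left(- \frac{1}{261332}\right) - \frac{223111}{\left(2028 - 129419\right) + 57043} = - \frac{52199}{65333} - \frac{223111}{-127391 + 57043} = - \frac{52199}{65333} - \frac{223111}{-70348} = - \frac{52199}{65333} - - \frac{223111}{70348} = - \frac{52199}{65333} + \frac{223111}{70348} = \frac{10904415711}{4596045884}$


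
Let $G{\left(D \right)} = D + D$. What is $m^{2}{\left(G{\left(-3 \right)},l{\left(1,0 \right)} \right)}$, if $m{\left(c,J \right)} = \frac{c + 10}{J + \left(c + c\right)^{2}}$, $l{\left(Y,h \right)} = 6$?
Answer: $\frac{4}{5625} \approx 0.00071111$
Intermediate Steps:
$G{\left(D \right)} = 2 D$
$m{\left(c,J \right)} = \frac{10 + c}{J + 4 c^{2}}$ ($m{\left(c,J \right)} = \frac{10 + c}{J + \left(2 c\right)^{2}} = \frac{10 + c}{J + 4 c^{2}}$)
$m^{2}{\left(G{\left(-3 \right)},l{\left(1,0 \right)} \right)} = \left(\frac{10 + 2 \left(-3\right)}{6 + 4 \left(2 \left(-3\right)\right)^{2}}\right)^{2} = \left(\frac{10 - 6}{6 + 4 \left(-6\right)^{2}}\right)^{2} = \left(\frac{1}{6 + 4 \cdot 36} \cdot 4\right)^{2} = \left(\frac{1}{6 + 144} \cdot 4\right)^{2} = \left(\frac{1}{150} \cdot 4\right)^{2} = \left(\frac{2}{75}\right)^{2} = \frac{4}{5625}$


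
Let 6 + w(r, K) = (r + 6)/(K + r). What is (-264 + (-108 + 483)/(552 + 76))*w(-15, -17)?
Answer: 30271311/20096 ≈ 1506.3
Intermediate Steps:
w(r, K) = -6 + (6 + r)/(K + r) (w(r, K) = -6 + (r + 6)/(K + r) = -6 + (6 + r)/(K + r))
(-264 + (-108 + 483)/(552 + 76))*w(-15, -17) = (-264 + (-108 + 483)/(552 + 76))*((6 - 6*(-17) - 5*(-15))/(-17 - 15)) = (-264 + 375/628)*((6 + 102 + 75)/(-32)) = (-264 + 375*(1/628))*(-1/32*183) = (-264 + 375/628)*(-183/32) = -165417/628*(-183/32) = 30271311/20096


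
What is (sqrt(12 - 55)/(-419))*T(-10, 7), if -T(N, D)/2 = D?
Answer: 14*I*sqrt(43)/419 ≈ 0.2191*I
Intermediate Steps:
T(N, D) = -2*D
(sqrt(12 - 55)/(-419))*T(-10, 7) = (sqrt(12 - 55)/(-419))*(-2*7) = (sqrt(-43)*(-1/419))*(-14) = ((I*sqrt(43))*(-1/419))*(-14) = -I*sqrt(43)/419*(-14) = 14*I*sqrt(43)/419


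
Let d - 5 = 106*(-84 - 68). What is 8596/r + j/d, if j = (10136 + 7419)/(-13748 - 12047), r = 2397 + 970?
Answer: 7849507135/3074552481 ≈ 2.5531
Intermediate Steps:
d = -16107 (d = 5 + 106*(-84 - 68) = 5 + 106*(-152) = 5 - 16112 = -16107)
r = 3367
j = -3511/5159 (j = 17555/(-25795) = 17555*(-1/25795) = -3511/5159 ≈ -0.68056)
8596/r + j/d = 8596/3367 - 3511/5159/(-16107) = 8596*(1/3367) - 3511/5159*(-1/16107) = 1228/481 + 3511/83096013 = 7849507135/3074552481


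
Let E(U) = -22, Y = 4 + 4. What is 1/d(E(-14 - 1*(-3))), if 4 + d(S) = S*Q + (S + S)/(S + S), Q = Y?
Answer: -1/179 ≈ -0.0055866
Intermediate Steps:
Y = 8
Q = 8
d(S) = -3 + 8*S (d(S) = -4 + (S*8 + (S + S)/(S + S)) = -4 + (8*S + (2*S)/((2*S))) = -4 + (8*S + (2*S)*(1/(2*S))) = -4 + (8*S + 1) = -4 + (1 + 8*S) = -3 + 8*S)
1/d(E(-14 - 1*(-3))) = 1/(-3 + 8*(-22)) = 1/(-3 - 176) = 1/(-179) = -1/179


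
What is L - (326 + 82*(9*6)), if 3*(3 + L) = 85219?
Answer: 70948/3 ≈ 23649.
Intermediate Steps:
L = 85210/3 (L = -3 + (⅓)*85219 = -3 + 85219/3 = 85210/3 ≈ 28403.)
L - (326 + 82*(9*6)) = 85210/3 - (326 + 82*(9*6)) = 85210/3 - (326 + 82*54) = 85210/3 - (326 + 4428) = 85210/3 - 1*4754 = 85210/3 - 4754 = 70948/3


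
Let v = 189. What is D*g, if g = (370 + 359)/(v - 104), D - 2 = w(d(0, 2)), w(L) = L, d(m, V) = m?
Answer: 1458/85 ≈ 17.153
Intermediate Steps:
D = 2 (D = 2 + 0 = 2)
g = 729/85 (g = (370 + 359)/(189 - 104) = 729/85 ≈ 8.5765)
D*g = 2*(729/85) = 1458/85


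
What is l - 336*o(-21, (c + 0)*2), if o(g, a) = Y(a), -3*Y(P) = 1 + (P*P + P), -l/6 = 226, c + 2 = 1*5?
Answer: 3460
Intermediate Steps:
c = 3 (c = -2 + 1*5 = -2 + 5 = 3)
l = -1356 (l = -6*226 = -1356)
Y(P) = -⅓ - P/3 - P²/3 (Y(P) = -(1 + (P*P + P))/3 = -(1 + (P² + P))/3 = -(1 + (P + P²))/3 = -(1 + P + P²)/3 = -⅓ - P/3 - P²/3)
o(g, a) = -⅓ - a/3 - a²/3
l - 336*o(-21, (c + 0)*2) = -1356 - 336*(-⅓ - (3 + 0)*2/3 - 4*(3 + 0)²/3) = -1356 - 336*(-⅓ - 2 - (3*2)²/3) = -1356 - 336*(-⅓ - ⅓*6 - ⅓*6²) = -1356 - 336*(-⅓ - 2 - ⅓*36) = -1356 - 336*(-⅓ - 2 - 12) = -1356 - 336*(-43/3) = -1356 + 4816 = 3460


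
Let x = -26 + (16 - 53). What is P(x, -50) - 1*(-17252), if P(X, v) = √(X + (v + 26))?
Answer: 17252 + I*√87 ≈ 17252.0 + 9.3274*I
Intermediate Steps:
x = -63 (x = -26 - 37 = -63)
P(X, v) = √(26 + X + v) (P(X, v) = √(X + (26 + v)) = √(26 + X + v))
P(x, -50) - 1*(-17252) = √(26 - 63 - 50) - 1*(-17252) = √(-87) + 17252 = I*√87 + 17252 = 17252 + I*√87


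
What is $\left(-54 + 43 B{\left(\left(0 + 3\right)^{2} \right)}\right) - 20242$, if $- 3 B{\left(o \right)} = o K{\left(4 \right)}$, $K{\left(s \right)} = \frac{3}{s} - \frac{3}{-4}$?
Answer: $- \frac{40979}{2} \approx -20490.0$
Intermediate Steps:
$K{\left(s \right)} = \frac{3}{4} + \frac{3}{s}$ ($K{\left(s \right)} = \frac{3}{s} - - \frac{3}{4} = \frac{3}{s} + \frac{3}{4} = \frac{3}{4} + \frac{3}{s}$)
$B{\left(o \right)} = - \frac{o}{2}$ ($B{\left(o \right)} = - \frac{o \left(\frac{3}{4} + \frac{3}{4}\right)}{3} = - \frac{o \frac{3}{2}}{3} = - \frac{\frac{3}{2} o}{3} = - \frac{o}{2}$)
$\left(-54 + 43 B{\left(\left(0 + 3\right)^{2} \right)}\right) - 20242 = \left(-54 + 43 \left(- \frac{\left(0 + 3\right)^{2}}{2}\right)\right) - 20242 = \left(-54 + 43 \left(- \frac{3^{2}}{2}\right)\right) - 20242 = \left(-54 + 43 \left(\left(- \frac{1}{2}\right) 9\right)\right) - 20242 = \left(-54 + 43 \left(- \frac{9}{2}\right)\right) - 20242 = \left(-54 - \frac{387}{2}\right) - 20242 = - \frac{495}{2} - 20242 = - \frac{40979}{2}$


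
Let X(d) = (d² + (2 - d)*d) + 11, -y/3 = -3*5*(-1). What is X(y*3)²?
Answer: 67081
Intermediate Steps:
y = -45 (y = -3*(-3*5)*(-1) = -(-45)*(-1) = -3*15 = -45)
X(d) = 11 + d² + d*(2 - d) (X(d) = (d² + d*(2 - d)) + 11 = 11 + d² + d*(2 - d))
X(y*3)² = (11 + 2*(-45*3))² = (11 + 2*(-135))² = (11 - 270)² = (-259)² = 67081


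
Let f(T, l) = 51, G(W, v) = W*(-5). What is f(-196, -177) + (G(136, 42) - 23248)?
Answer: -23877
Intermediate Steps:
G(W, v) = -5*W
f(-196, -177) + (G(136, 42) - 23248) = 51 + (-5*136 - 23248) = 51 + (-680 - 23248) = 51 - 23928 = -23877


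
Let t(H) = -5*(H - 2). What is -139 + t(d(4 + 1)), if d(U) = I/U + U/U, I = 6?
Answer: -140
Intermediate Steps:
d(U) = 1 + 6/U (d(U) = 6/U + U/U = 6/U + 1 = 1 + 6/U)
t(H) = 10 - 5*H (t(H) = -5*(-2 + H) = 10 - 5*H)
-139 + t(d(4 + 1)) = -139 + (10 - 5*(6 + (4 + 1))/(4 + 1)) = -139 + (10 - 5*(6 + 5)/5) = -139 + (10 - 11) = -139 - 1 = -140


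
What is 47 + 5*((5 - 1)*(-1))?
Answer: 27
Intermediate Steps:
47 + 5*((5 - 1)*(-1)) = 47 + 5*(4*(-1)) = 47 + 5*(-4) = 47 - 20 = 27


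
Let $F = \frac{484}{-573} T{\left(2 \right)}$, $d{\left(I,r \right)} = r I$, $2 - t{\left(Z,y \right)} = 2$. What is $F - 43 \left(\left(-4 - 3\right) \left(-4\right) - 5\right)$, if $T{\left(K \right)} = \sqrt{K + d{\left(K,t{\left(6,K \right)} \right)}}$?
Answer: $-989 - \frac{484 \sqrt{2}}{573} \approx -990.19$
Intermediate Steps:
$t{\left(Z,y \right)} = 0$ ($t{\left(Z,y \right)} = 2 - 2 = 0$)
$d{\left(I,r \right)} = I r$
$T{\left(K \right)} = \sqrt{K}$ ($T{\left(K \right)} = \sqrt{K + K 0} = \sqrt{K + 0} = \sqrt{K}$)
$F = - \frac{484 \sqrt{2}}{573}$ ($F = \frac{484}{-573} \sqrt{2} = 484 \left(- \frac{1}{573}\right) \sqrt{2} = - \frac{484 \sqrt{2}}{573} \approx -1.1946$)
$F - 43 \left(\left(-4 - 3\right) \left(-4\right) - 5\right) = - \frac{484 \sqrt{2}}{573} - 43 \left(\left(-4 - 3\right) \left(-4\right) - 5\right) = - \frac{484 \sqrt{2}}{573} - 43 \left(\left(-7\right) \left(-4\right) - 5\right) = - \frac{484 \sqrt{2}}{573} - 43 \left(28 - 5\right) = - \frac{484 \sqrt{2}}{573} - 989 = -989 - \frac{484 \sqrt{2}}{573}$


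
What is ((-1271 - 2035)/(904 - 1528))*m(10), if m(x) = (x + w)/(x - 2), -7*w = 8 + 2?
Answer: 8265/1456 ≈ 5.6765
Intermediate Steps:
w = -10/7 (w = -(8 + 2)/7 = -1/7*10 = -10/7 ≈ -1.4286)
m(x) = (-10/7 + x)/(-2 + x) (m(x) = (x - 10/7)/(x - 2) = (-10/7 + x)/(-2 + x))
((-1271 - 2035)/(904 - 1528))*m(10) = ((-1271 - 2035)/(904 - 1528))*((-10/7 + 10)/(-2 + 10)) = (-3306/(-624))*((60/7)/8) = (-3306*(-1/624))*((1/8)*(60/7)) = (551/104)*(15/14) = 8265/1456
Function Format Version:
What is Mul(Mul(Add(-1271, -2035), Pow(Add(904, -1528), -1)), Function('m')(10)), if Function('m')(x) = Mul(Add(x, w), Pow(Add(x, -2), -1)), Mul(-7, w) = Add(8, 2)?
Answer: Rational(8265, 1456) ≈ 5.6765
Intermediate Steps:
w = Rational(-10, 7) (w = Mul(Rational(-1, 7), Add(8, 2)) = Mul(Rational(-1, 7), 10) = Rational(-10, 7) ≈ -1.4286)
Function('m')(x) = Mul(Pow(Add(-2, x), -1), Add(Rational(-10, 7), x)) (Function('m')(x) = Mul(Add(x, Rational(-10, 7)), Pow(Add(x, -2), -1)) = Mul(Add(Rational(-10, 7), x), Pow(Add(-2, x), -1)) = Mul(Pow(Add(-2, x), -1), Add(Rational(-10, 7), x)))
Mul(Mul(Add(-1271, -2035), Pow(Add(904, -1528), -1)), Function('m')(10)) = Mul(Mul(Add(-1271, -2035), Pow(Add(904, -1528), -1)), Mul(Pow(Add(-2, 10), -1), Add(Rational(-10, 7), 10))) = Mul(Mul(-3306, Pow(-624, -1)), Mul(Pow(8, -1), Rational(60, 7))) = Mul(Mul(-3306, Rational(-1, 624)), Mul(Rational(1, 8), Rational(60, 7))) = Mul(Rational(551, 104), Rational(15, 14)) = Rational(8265, 1456)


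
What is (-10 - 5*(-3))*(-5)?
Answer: -25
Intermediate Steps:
(-10 - 5*(-3))*(-5) = (-10 + 15)*(-5) = 5*(-5) = -25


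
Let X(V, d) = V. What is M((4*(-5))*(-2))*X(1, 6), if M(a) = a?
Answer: 40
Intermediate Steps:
M((4*(-5))*(-2))*X(1, 6) = ((4*(-5))*(-2))*1 = -20*(-2)*1 = 40*1 = 40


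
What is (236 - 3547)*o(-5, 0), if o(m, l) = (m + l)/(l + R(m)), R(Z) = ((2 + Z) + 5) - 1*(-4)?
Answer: 16555/6 ≈ 2759.2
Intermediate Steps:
R(Z) = 11 + Z (R(Z) = (7 + Z) + 4 = 11 + Z)
o(m, l) = (l + m)/(11 + l + m) (o(m, l) = (m + l)/(l + (11 + m)) = (l + m)/(11 + l + m))
(236 - 3547)*o(-5, 0) = (236 - 3547)*((0 - 5)/(11 + 0 - 5)) = -3311*(-5)/6 = -3311*(-5/6) = 16555/6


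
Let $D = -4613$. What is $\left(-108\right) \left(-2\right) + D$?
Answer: $-4397$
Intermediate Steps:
$\left(-108\right) \left(-2\right) + D = \left(-108\right) \left(-2\right) - 4613 = 216 - 4613 = -4397$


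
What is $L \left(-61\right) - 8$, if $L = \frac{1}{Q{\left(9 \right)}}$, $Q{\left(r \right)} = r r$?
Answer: $- \frac{709}{81} \approx -8.7531$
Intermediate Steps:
$Q{\left(r \right)} = r^{2}$
$L = \frac{1}{81}$ ($L = \frac{1}{9^{2}} = \frac{1}{81} \approx 0.012346$)
$L \left(-61\right) - 8 = \frac{1}{81} \left(-61\right) - 8 = - \frac{61}{81} - 8 = - \frac{709}{81}$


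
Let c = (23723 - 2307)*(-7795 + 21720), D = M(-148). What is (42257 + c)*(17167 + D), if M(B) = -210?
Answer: 5057595786549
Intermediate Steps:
D = -210
c = 298217800 (c = 21416*13925 = 298217800)
(42257 + c)*(17167 + D) = (42257 + 298217800)*(17167 - 210) = 298260057*16957 = 5057595786549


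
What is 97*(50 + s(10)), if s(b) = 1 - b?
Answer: 3977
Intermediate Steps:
97*(50 + s(10)) = 97*(50 + (1 - 1*10)) = 97*(50 + (1 - 10)) = 97*(50 - 9) = 97*41 = 3977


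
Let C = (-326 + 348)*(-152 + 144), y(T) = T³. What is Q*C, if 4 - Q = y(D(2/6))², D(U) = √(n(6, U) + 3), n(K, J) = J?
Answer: 156992/27 ≈ 5814.5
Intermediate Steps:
D(U) = √(3 + U) (D(U) = √(U + 3) = √(3 + U))
Q = -892/27 (Q = 4 - ((√(3 + 2/6))³)² = 4 - ((√(3 + 2*(⅙)))³)² = 4 - ((√(3 + ⅓))³)² = 4 - ((√(10/3))³)² = 4 - ((√30/3)³)² = 4 - (10*√30/9)² = 4 - 1*1000/27 = 4 - 1000/27 = -892/27 ≈ -33.037)
C = -176 (C = 22*(-8) = -176)
Q*C = -892/27*(-176) = 156992/27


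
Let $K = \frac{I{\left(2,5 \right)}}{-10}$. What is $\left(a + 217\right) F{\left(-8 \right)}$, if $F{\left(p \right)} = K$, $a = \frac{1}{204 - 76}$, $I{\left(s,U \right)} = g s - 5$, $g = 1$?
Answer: $\frac{83331}{1280} \approx 65.102$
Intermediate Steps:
$I{\left(s,U \right)} = -5 + s$ ($I{\left(s,U \right)} = 1 s - 5 = s - 5 = -5 + s$)
$a = \frac{1}{128} \approx 0.0078125$
$K = \frac{3}{10}$ ($K = \frac{-5 + 2}{-10} = \left(-3\right) \left(- \frac{1}{10}\right) = \frac{3}{10} \approx 0.3$)
$F{\left(p \right)} = \frac{3}{10}$
$\left(a + 217\right) F{\left(-8 \right)} = \left(\frac{1}{128} + 217\right) \frac{3}{10} = \frac{27777}{128} \cdot \frac{3}{10} = \frac{83331}{1280}$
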